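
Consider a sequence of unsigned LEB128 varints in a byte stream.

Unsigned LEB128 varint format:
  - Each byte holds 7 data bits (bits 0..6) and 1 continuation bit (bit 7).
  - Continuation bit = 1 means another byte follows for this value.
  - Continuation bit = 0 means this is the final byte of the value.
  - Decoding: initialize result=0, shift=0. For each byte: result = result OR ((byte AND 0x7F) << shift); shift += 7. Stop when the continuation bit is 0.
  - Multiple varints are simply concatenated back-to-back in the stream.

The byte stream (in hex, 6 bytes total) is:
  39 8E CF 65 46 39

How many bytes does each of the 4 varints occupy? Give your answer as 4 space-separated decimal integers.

  byte[0]=0x39 cont=0 payload=0x39=57: acc |= 57<<0 -> acc=57 shift=7 [end]
Varint 1: bytes[0:1] = 39 -> value 57 (1 byte(s))
  byte[1]=0x8E cont=1 payload=0x0E=14: acc |= 14<<0 -> acc=14 shift=7
  byte[2]=0xCF cont=1 payload=0x4F=79: acc |= 79<<7 -> acc=10126 shift=14
  byte[3]=0x65 cont=0 payload=0x65=101: acc |= 101<<14 -> acc=1664910 shift=21 [end]
Varint 2: bytes[1:4] = 8E CF 65 -> value 1664910 (3 byte(s))
  byte[4]=0x46 cont=0 payload=0x46=70: acc |= 70<<0 -> acc=70 shift=7 [end]
Varint 3: bytes[4:5] = 46 -> value 70 (1 byte(s))
  byte[5]=0x39 cont=0 payload=0x39=57: acc |= 57<<0 -> acc=57 shift=7 [end]
Varint 4: bytes[5:6] = 39 -> value 57 (1 byte(s))

Answer: 1 3 1 1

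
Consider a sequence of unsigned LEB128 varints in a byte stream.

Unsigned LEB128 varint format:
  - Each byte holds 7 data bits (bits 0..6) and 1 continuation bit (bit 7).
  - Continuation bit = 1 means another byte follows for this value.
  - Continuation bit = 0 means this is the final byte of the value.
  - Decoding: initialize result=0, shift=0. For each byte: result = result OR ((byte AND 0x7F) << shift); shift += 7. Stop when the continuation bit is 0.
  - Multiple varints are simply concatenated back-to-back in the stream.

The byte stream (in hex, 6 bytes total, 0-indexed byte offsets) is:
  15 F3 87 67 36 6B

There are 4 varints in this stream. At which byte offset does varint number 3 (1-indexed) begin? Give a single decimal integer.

Answer: 4

Derivation:
  byte[0]=0x15 cont=0 payload=0x15=21: acc |= 21<<0 -> acc=21 shift=7 [end]
Varint 1: bytes[0:1] = 15 -> value 21 (1 byte(s))
  byte[1]=0xF3 cont=1 payload=0x73=115: acc |= 115<<0 -> acc=115 shift=7
  byte[2]=0x87 cont=1 payload=0x07=7: acc |= 7<<7 -> acc=1011 shift=14
  byte[3]=0x67 cont=0 payload=0x67=103: acc |= 103<<14 -> acc=1688563 shift=21 [end]
Varint 2: bytes[1:4] = F3 87 67 -> value 1688563 (3 byte(s))
  byte[4]=0x36 cont=0 payload=0x36=54: acc |= 54<<0 -> acc=54 shift=7 [end]
Varint 3: bytes[4:5] = 36 -> value 54 (1 byte(s))
  byte[5]=0x6B cont=0 payload=0x6B=107: acc |= 107<<0 -> acc=107 shift=7 [end]
Varint 4: bytes[5:6] = 6B -> value 107 (1 byte(s))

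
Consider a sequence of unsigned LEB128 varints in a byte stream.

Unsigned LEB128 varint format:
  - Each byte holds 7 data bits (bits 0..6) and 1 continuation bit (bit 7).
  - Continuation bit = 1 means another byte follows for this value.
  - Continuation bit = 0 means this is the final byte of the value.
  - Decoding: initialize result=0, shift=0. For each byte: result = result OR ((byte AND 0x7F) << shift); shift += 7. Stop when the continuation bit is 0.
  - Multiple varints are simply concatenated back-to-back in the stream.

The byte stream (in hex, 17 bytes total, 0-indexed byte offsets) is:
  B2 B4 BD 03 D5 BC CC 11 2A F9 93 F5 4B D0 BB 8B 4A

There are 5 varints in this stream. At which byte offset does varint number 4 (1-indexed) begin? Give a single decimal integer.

  byte[0]=0xB2 cont=1 payload=0x32=50: acc |= 50<<0 -> acc=50 shift=7
  byte[1]=0xB4 cont=1 payload=0x34=52: acc |= 52<<7 -> acc=6706 shift=14
  byte[2]=0xBD cont=1 payload=0x3D=61: acc |= 61<<14 -> acc=1006130 shift=21
  byte[3]=0x03 cont=0 payload=0x03=3: acc |= 3<<21 -> acc=7297586 shift=28 [end]
Varint 1: bytes[0:4] = B2 B4 BD 03 -> value 7297586 (4 byte(s))
  byte[4]=0xD5 cont=1 payload=0x55=85: acc |= 85<<0 -> acc=85 shift=7
  byte[5]=0xBC cont=1 payload=0x3C=60: acc |= 60<<7 -> acc=7765 shift=14
  byte[6]=0xCC cont=1 payload=0x4C=76: acc |= 76<<14 -> acc=1252949 shift=21
  byte[7]=0x11 cont=0 payload=0x11=17: acc |= 17<<21 -> acc=36904533 shift=28 [end]
Varint 2: bytes[4:8] = D5 BC CC 11 -> value 36904533 (4 byte(s))
  byte[8]=0x2A cont=0 payload=0x2A=42: acc |= 42<<0 -> acc=42 shift=7 [end]
Varint 3: bytes[8:9] = 2A -> value 42 (1 byte(s))
  byte[9]=0xF9 cont=1 payload=0x79=121: acc |= 121<<0 -> acc=121 shift=7
  byte[10]=0x93 cont=1 payload=0x13=19: acc |= 19<<7 -> acc=2553 shift=14
  byte[11]=0xF5 cont=1 payload=0x75=117: acc |= 117<<14 -> acc=1919481 shift=21
  byte[12]=0x4B cont=0 payload=0x4B=75: acc |= 75<<21 -> acc=159205881 shift=28 [end]
Varint 4: bytes[9:13] = F9 93 F5 4B -> value 159205881 (4 byte(s))
  byte[13]=0xD0 cont=1 payload=0x50=80: acc |= 80<<0 -> acc=80 shift=7
  byte[14]=0xBB cont=1 payload=0x3B=59: acc |= 59<<7 -> acc=7632 shift=14
  byte[15]=0x8B cont=1 payload=0x0B=11: acc |= 11<<14 -> acc=187856 shift=21
  byte[16]=0x4A cont=0 payload=0x4A=74: acc |= 74<<21 -> acc=155377104 shift=28 [end]
Varint 5: bytes[13:17] = D0 BB 8B 4A -> value 155377104 (4 byte(s))

Answer: 9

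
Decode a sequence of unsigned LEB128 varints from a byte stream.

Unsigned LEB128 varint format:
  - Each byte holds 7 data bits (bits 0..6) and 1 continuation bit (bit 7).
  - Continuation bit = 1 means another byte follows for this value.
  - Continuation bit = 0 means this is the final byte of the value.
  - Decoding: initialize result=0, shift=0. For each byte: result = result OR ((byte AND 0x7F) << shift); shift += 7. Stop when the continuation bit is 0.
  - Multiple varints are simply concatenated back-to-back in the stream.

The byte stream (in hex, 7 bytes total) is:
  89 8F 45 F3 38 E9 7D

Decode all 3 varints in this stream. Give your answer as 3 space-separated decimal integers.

  byte[0]=0x89 cont=1 payload=0x09=9: acc |= 9<<0 -> acc=9 shift=7
  byte[1]=0x8F cont=1 payload=0x0F=15: acc |= 15<<7 -> acc=1929 shift=14
  byte[2]=0x45 cont=0 payload=0x45=69: acc |= 69<<14 -> acc=1132425 shift=21 [end]
Varint 1: bytes[0:3] = 89 8F 45 -> value 1132425 (3 byte(s))
  byte[3]=0xF3 cont=1 payload=0x73=115: acc |= 115<<0 -> acc=115 shift=7
  byte[4]=0x38 cont=0 payload=0x38=56: acc |= 56<<7 -> acc=7283 shift=14 [end]
Varint 2: bytes[3:5] = F3 38 -> value 7283 (2 byte(s))
  byte[5]=0xE9 cont=1 payload=0x69=105: acc |= 105<<0 -> acc=105 shift=7
  byte[6]=0x7D cont=0 payload=0x7D=125: acc |= 125<<7 -> acc=16105 shift=14 [end]
Varint 3: bytes[5:7] = E9 7D -> value 16105 (2 byte(s))

Answer: 1132425 7283 16105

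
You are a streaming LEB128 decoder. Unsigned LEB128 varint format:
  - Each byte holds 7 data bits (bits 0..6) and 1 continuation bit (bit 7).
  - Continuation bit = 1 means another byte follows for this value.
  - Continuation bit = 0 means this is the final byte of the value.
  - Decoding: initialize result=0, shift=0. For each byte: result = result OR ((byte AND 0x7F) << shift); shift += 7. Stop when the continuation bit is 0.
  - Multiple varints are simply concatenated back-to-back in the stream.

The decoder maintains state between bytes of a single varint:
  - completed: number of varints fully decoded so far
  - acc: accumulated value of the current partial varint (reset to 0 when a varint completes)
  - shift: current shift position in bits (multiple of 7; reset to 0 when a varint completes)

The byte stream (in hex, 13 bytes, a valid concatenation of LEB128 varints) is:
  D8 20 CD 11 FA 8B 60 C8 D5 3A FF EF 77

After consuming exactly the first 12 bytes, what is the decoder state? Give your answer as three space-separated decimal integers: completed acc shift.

byte[0]=0xD8 cont=1 payload=0x58: acc |= 88<<0 -> completed=0 acc=88 shift=7
byte[1]=0x20 cont=0 payload=0x20: varint #1 complete (value=4184); reset -> completed=1 acc=0 shift=0
byte[2]=0xCD cont=1 payload=0x4D: acc |= 77<<0 -> completed=1 acc=77 shift=7
byte[3]=0x11 cont=0 payload=0x11: varint #2 complete (value=2253); reset -> completed=2 acc=0 shift=0
byte[4]=0xFA cont=1 payload=0x7A: acc |= 122<<0 -> completed=2 acc=122 shift=7
byte[5]=0x8B cont=1 payload=0x0B: acc |= 11<<7 -> completed=2 acc=1530 shift=14
byte[6]=0x60 cont=0 payload=0x60: varint #3 complete (value=1574394); reset -> completed=3 acc=0 shift=0
byte[7]=0xC8 cont=1 payload=0x48: acc |= 72<<0 -> completed=3 acc=72 shift=7
byte[8]=0xD5 cont=1 payload=0x55: acc |= 85<<7 -> completed=3 acc=10952 shift=14
byte[9]=0x3A cont=0 payload=0x3A: varint #4 complete (value=961224); reset -> completed=4 acc=0 shift=0
byte[10]=0xFF cont=1 payload=0x7F: acc |= 127<<0 -> completed=4 acc=127 shift=7
byte[11]=0xEF cont=1 payload=0x6F: acc |= 111<<7 -> completed=4 acc=14335 shift=14

Answer: 4 14335 14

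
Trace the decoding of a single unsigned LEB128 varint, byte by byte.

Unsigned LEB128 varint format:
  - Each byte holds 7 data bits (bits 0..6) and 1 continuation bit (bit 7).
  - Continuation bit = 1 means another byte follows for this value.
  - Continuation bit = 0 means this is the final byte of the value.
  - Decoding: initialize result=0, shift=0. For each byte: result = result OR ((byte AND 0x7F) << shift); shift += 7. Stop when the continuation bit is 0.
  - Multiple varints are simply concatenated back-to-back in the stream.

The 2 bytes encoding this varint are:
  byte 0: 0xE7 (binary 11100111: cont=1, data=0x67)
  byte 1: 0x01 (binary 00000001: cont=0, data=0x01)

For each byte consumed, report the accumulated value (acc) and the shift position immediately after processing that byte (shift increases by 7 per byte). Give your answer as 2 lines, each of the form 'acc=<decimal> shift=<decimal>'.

byte 0=0xE7: payload=0x67=103, contrib = 103<<0 = 103; acc -> 103, shift -> 7
byte 1=0x01: payload=0x01=1, contrib = 1<<7 = 128; acc -> 231, shift -> 14

Answer: acc=103 shift=7
acc=231 shift=14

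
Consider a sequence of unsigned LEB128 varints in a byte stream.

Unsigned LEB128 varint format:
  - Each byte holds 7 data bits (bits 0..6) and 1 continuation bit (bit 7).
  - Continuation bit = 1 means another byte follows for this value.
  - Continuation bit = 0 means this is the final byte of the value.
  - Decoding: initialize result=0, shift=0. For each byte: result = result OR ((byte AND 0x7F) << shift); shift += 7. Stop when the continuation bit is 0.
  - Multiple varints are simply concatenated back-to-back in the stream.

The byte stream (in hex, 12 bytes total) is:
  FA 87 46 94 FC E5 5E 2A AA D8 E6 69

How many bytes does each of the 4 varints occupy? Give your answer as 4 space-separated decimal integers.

Answer: 3 4 1 4

Derivation:
  byte[0]=0xFA cont=1 payload=0x7A=122: acc |= 122<<0 -> acc=122 shift=7
  byte[1]=0x87 cont=1 payload=0x07=7: acc |= 7<<7 -> acc=1018 shift=14
  byte[2]=0x46 cont=0 payload=0x46=70: acc |= 70<<14 -> acc=1147898 shift=21 [end]
Varint 1: bytes[0:3] = FA 87 46 -> value 1147898 (3 byte(s))
  byte[3]=0x94 cont=1 payload=0x14=20: acc |= 20<<0 -> acc=20 shift=7
  byte[4]=0xFC cont=1 payload=0x7C=124: acc |= 124<<7 -> acc=15892 shift=14
  byte[5]=0xE5 cont=1 payload=0x65=101: acc |= 101<<14 -> acc=1670676 shift=21
  byte[6]=0x5E cont=0 payload=0x5E=94: acc |= 94<<21 -> acc=198802964 shift=28 [end]
Varint 2: bytes[3:7] = 94 FC E5 5E -> value 198802964 (4 byte(s))
  byte[7]=0x2A cont=0 payload=0x2A=42: acc |= 42<<0 -> acc=42 shift=7 [end]
Varint 3: bytes[7:8] = 2A -> value 42 (1 byte(s))
  byte[8]=0xAA cont=1 payload=0x2A=42: acc |= 42<<0 -> acc=42 shift=7
  byte[9]=0xD8 cont=1 payload=0x58=88: acc |= 88<<7 -> acc=11306 shift=14
  byte[10]=0xE6 cont=1 payload=0x66=102: acc |= 102<<14 -> acc=1682474 shift=21
  byte[11]=0x69 cont=0 payload=0x69=105: acc |= 105<<21 -> acc=221883434 shift=28 [end]
Varint 4: bytes[8:12] = AA D8 E6 69 -> value 221883434 (4 byte(s))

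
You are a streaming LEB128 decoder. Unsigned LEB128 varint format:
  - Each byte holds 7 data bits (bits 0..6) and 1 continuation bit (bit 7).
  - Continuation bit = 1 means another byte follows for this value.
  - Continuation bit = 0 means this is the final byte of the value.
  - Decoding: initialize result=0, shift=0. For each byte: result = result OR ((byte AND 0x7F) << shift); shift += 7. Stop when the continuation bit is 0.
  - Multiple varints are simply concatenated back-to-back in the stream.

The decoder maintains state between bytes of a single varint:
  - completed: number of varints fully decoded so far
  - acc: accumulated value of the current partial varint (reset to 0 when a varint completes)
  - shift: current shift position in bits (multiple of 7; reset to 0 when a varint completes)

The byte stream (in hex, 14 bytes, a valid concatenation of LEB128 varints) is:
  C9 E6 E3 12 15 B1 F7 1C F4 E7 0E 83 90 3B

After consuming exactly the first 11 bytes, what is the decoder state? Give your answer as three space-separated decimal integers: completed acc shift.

Answer: 4 0 0

Derivation:
byte[0]=0xC9 cont=1 payload=0x49: acc |= 73<<0 -> completed=0 acc=73 shift=7
byte[1]=0xE6 cont=1 payload=0x66: acc |= 102<<7 -> completed=0 acc=13129 shift=14
byte[2]=0xE3 cont=1 payload=0x63: acc |= 99<<14 -> completed=0 acc=1635145 shift=21
byte[3]=0x12 cont=0 payload=0x12: varint #1 complete (value=39383881); reset -> completed=1 acc=0 shift=0
byte[4]=0x15 cont=0 payload=0x15: varint #2 complete (value=21); reset -> completed=2 acc=0 shift=0
byte[5]=0xB1 cont=1 payload=0x31: acc |= 49<<0 -> completed=2 acc=49 shift=7
byte[6]=0xF7 cont=1 payload=0x77: acc |= 119<<7 -> completed=2 acc=15281 shift=14
byte[7]=0x1C cont=0 payload=0x1C: varint #3 complete (value=474033); reset -> completed=3 acc=0 shift=0
byte[8]=0xF4 cont=1 payload=0x74: acc |= 116<<0 -> completed=3 acc=116 shift=7
byte[9]=0xE7 cont=1 payload=0x67: acc |= 103<<7 -> completed=3 acc=13300 shift=14
byte[10]=0x0E cont=0 payload=0x0E: varint #4 complete (value=242676); reset -> completed=4 acc=0 shift=0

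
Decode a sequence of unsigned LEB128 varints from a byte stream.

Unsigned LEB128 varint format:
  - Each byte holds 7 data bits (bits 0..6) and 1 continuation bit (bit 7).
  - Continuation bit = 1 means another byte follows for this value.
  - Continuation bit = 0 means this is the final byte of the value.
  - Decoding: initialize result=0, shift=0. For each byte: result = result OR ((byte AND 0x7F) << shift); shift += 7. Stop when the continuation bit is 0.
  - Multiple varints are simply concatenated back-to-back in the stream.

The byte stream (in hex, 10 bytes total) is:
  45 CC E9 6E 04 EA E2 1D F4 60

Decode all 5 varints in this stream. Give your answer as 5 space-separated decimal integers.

  byte[0]=0x45 cont=0 payload=0x45=69: acc |= 69<<0 -> acc=69 shift=7 [end]
Varint 1: bytes[0:1] = 45 -> value 69 (1 byte(s))
  byte[1]=0xCC cont=1 payload=0x4C=76: acc |= 76<<0 -> acc=76 shift=7
  byte[2]=0xE9 cont=1 payload=0x69=105: acc |= 105<<7 -> acc=13516 shift=14
  byte[3]=0x6E cont=0 payload=0x6E=110: acc |= 110<<14 -> acc=1815756 shift=21 [end]
Varint 2: bytes[1:4] = CC E9 6E -> value 1815756 (3 byte(s))
  byte[4]=0x04 cont=0 payload=0x04=4: acc |= 4<<0 -> acc=4 shift=7 [end]
Varint 3: bytes[4:5] = 04 -> value 4 (1 byte(s))
  byte[5]=0xEA cont=1 payload=0x6A=106: acc |= 106<<0 -> acc=106 shift=7
  byte[6]=0xE2 cont=1 payload=0x62=98: acc |= 98<<7 -> acc=12650 shift=14
  byte[7]=0x1D cont=0 payload=0x1D=29: acc |= 29<<14 -> acc=487786 shift=21 [end]
Varint 4: bytes[5:8] = EA E2 1D -> value 487786 (3 byte(s))
  byte[8]=0xF4 cont=1 payload=0x74=116: acc |= 116<<0 -> acc=116 shift=7
  byte[9]=0x60 cont=0 payload=0x60=96: acc |= 96<<7 -> acc=12404 shift=14 [end]
Varint 5: bytes[8:10] = F4 60 -> value 12404 (2 byte(s))

Answer: 69 1815756 4 487786 12404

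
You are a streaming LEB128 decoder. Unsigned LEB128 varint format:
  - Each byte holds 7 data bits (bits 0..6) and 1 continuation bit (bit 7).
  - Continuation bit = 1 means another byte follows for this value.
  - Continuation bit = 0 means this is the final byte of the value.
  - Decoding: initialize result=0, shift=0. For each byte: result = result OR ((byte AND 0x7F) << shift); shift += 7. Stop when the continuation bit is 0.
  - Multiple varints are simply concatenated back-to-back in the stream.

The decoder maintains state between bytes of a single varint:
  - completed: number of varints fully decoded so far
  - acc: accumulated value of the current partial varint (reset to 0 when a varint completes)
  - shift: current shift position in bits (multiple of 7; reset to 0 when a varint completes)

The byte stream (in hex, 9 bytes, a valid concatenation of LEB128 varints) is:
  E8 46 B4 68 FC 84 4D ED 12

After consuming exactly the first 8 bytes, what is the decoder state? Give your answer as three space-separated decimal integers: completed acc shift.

Answer: 3 109 7

Derivation:
byte[0]=0xE8 cont=1 payload=0x68: acc |= 104<<0 -> completed=0 acc=104 shift=7
byte[1]=0x46 cont=0 payload=0x46: varint #1 complete (value=9064); reset -> completed=1 acc=0 shift=0
byte[2]=0xB4 cont=1 payload=0x34: acc |= 52<<0 -> completed=1 acc=52 shift=7
byte[3]=0x68 cont=0 payload=0x68: varint #2 complete (value=13364); reset -> completed=2 acc=0 shift=0
byte[4]=0xFC cont=1 payload=0x7C: acc |= 124<<0 -> completed=2 acc=124 shift=7
byte[5]=0x84 cont=1 payload=0x04: acc |= 4<<7 -> completed=2 acc=636 shift=14
byte[6]=0x4D cont=0 payload=0x4D: varint #3 complete (value=1262204); reset -> completed=3 acc=0 shift=0
byte[7]=0xED cont=1 payload=0x6D: acc |= 109<<0 -> completed=3 acc=109 shift=7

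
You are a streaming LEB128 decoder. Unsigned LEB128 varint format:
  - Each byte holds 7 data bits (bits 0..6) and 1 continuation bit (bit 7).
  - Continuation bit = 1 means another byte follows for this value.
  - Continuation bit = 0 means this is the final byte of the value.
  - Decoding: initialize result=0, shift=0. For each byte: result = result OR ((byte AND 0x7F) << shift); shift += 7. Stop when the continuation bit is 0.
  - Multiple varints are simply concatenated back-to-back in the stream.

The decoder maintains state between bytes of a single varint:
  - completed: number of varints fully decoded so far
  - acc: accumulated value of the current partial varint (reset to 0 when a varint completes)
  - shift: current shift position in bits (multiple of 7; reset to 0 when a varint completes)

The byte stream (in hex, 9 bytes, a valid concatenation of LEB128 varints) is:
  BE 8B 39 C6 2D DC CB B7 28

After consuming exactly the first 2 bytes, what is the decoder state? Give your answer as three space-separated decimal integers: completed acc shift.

Answer: 0 1470 14

Derivation:
byte[0]=0xBE cont=1 payload=0x3E: acc |= 62<<0 -> completed=0 acc=62 shift=7
byte[1]=0x8B cont=1 payload=0x0B: acc |= 11<<7 -> completed=0 acc=1470 shift=14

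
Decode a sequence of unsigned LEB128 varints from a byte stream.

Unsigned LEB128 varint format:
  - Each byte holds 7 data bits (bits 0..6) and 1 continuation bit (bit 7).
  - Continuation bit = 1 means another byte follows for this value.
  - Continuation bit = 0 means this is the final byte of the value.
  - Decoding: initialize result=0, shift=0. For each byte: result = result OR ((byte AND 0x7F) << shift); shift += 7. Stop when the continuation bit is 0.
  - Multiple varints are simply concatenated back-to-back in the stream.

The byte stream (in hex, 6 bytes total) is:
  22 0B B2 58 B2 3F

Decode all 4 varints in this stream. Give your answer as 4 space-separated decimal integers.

  byte[0]=0x22 cont=0 payload=0x22=34: acc |= 34<<0 -> acc=34 shift=7 [end]
Varint 1: bytes[0:1] = 22 -> value 34 (1 byte(s))
  byte[1]=0x0B cont=0 payload=0x0B=11: acc |= 11<<0 -> acc=11 shift=7 [end]
Varint 2: bytes[1:2] = 0B -> value 11 (1 byte(s))
  byte[2]=0xB2 cont=1 payload=0x32=50: acc |= 50<<0 -> acc=50 shift=7
  byte[3]=0x58 cont=0 payload=0x58=88: acc |= 88<<7 -> acc=11314 shift=14 [end]
Varint 3: bytes[2:4] = B2 58 -> value 11314 (2 byte(s))
  byte[4]=0xB2 cont=1 payload=0x32=50: acc |= 50<<0 -> acc=50 shift=7
  byte[5]=0x3F cont=0 payload=0x3F=63: acc |= 63<<7 -> acc=8114 shift=14 [end]
Varint 4: bytes[4:6] = B2 3F -> value 8114 (2 byte(s))

Answer: 34 11 11314 8114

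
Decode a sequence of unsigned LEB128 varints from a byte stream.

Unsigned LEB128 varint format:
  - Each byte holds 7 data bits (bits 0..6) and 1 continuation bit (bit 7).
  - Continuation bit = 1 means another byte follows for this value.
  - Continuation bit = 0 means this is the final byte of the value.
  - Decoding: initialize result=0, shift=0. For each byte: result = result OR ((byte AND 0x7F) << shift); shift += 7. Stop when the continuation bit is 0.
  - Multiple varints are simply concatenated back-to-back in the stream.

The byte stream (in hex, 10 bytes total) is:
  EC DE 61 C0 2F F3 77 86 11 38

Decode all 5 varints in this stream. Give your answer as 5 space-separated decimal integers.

  byte[0]=0xEC cont=1 payload=0x6C=108: acc |= 108<<0 -> acc=108 shift=7
  byte[1]=0xDE cont=1 payload=0x5E=94: acc |= 94<<7 -> acc=12140 shift=14
  byte[2]=0x61 cont=0 payload=0x61=97: acc |= 97<<14 -> acc=1601388 shift=21 [end]
Varint 1: bytes[0:3] = EC DE 61 -> value 1601388 (3 byte(s))
  byte[3]=0xC0 cont=1 payload=0x40=64: acc |= 64<<0 -> acc=64 shift=7
  byte[4]=0x2F cont=0 payload=0x2F=47: acc |= 47<<7 -> acc=6080 shift=14 [end]
Varint 2: bytes[3:5] = C0 2F -> value 6080 (2 byte(s))
  byte[5]=0xF3 cont=1 payload=0x73=115: acc |= 115<<0 -> acc=115 shift=7
  byte[6]=0x77 cont=0 payload=0x77=119: acc |= 119<<7 -> acc=15347 shift=14 [end]
Varint 3: bytes[5:7] = F3 77 -> value 15347 (2 byte(s))
  byte[7]=0x86 cont=1 payload=0x06=6: acc |= 6<<0 -> acc=6 shift=7
  byte[8]=0x11 cont=0 payload=0x11=17: acc |= 17<<7 -> acc=2182 shift=14 [end]
Varint 4: bytes[7:9] = 86 11 -> value 2182 (2 byte(s))
  byte[9]=0x38 cont=0 payload=0x38=56: acc |= 56<<0 -> acc=56 shift=7 [end]
Varint 5: bytes[9:10] = 38 -> value 56 (1 byte(s))

Answer: 1601388 6080 15347 2182 56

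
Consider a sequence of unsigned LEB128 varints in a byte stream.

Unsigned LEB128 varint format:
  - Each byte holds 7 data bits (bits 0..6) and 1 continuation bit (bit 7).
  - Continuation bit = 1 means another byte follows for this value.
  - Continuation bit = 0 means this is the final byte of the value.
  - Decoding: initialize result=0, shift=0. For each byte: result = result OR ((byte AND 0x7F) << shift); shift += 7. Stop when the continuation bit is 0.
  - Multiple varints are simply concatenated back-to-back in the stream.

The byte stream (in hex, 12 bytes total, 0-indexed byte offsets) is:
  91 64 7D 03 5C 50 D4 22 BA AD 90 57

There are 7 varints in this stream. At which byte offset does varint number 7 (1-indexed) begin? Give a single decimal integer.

Answer: 8

Derivation:
  byte[0]=0x91 cont=1 payload=0x11=17: acc |= 17<<0 -> acc=17 shift=7
  byte[1]=0x64 cont=0 payload=0x64=100: acc |= 100<<7 -> acc=12817 shift=14 [end]
Varint 1: bytes[0:2] = 91 64 -> value 12817 (2 byte(s))
  byte[2]=0x7D cont=0 payload=0x7D=125: acc |= 125<<0 -> acc=125 shift=7 [end]
Varint 2: bytes[2:3] = 7D -> value 125 (1 byte(s))
  byte[3]=0x03 cont=0 payload=0x03=3: acc |= 3<<0 -> acc=3 shift=7 [end]
Varint 3: bytes[3:4] = 03 -> value 3 (1 byte(s))
  byte[4]=0x5C cont=0 payload=0x5C=92: acc |= 92<<0 -> acc=92 shift=7 [end]
Varint 4: bytes[4:5] = 5C -> value 92 (1 byte(s))
  byte[5]=0x50 cont=0 payload=0x50=80: acc |= 80<<0 -> acc=80 shift=7 [end]
Varint 5: bytes[5:6] = 50 -> value 80 (1 byte(s))
  byte[6]=0xD4 cont=1 payload=0x54=84: acc |= 84<<0 -> acc=84 shift=7
  byte[7]=0x22 cont=0 payload=0x22=34: acc |= 34<<7 -> acc=4436 shift=14 [end]
Varint 6: bytes[6:8] = D4 22 -> value 4436 (2 byte(s))
  byte[8]=0xBA cont=1 payload=0x3A=58: acc |= 58<<0 -> acc=58 shift=7
  byte[9]=0xAD cont=1 payload=0x2D=45: acc |= 45<<7 -> acc=5818 shift=14
  byte[10]=0x90 cont=1 payload=0x10=16: acc |= 16<<14 -> acc=267962 shift=21
  byte[11]=0x57 cont=0 payload=0x57=87: acc |= 87<<21 -> acc=182720186 shift=28 [end]
Varint 7: bytes[8:12] = BA AD 90 57 -> value 182720186 (4 byte(s))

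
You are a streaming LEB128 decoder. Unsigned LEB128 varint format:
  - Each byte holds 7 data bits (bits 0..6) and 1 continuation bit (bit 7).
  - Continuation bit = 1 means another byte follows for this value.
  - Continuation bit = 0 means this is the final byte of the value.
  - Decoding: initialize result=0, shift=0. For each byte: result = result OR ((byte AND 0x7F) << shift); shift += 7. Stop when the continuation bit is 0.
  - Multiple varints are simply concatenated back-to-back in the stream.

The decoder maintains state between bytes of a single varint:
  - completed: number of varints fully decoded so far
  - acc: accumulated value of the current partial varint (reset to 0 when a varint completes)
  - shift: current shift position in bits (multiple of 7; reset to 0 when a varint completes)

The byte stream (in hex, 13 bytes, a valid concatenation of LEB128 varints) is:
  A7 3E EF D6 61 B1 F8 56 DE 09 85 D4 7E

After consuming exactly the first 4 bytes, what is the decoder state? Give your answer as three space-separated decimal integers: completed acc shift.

Answer: 1 11119 14

Derivation:
byte[0]=0xA7 cont=1 payload=0x27: acc |= 39<<0 -> completed=0 acc=39 shift=7
byte[1]=0x3E cont=0 payload=0x3E: varint #1 complete (value=7975); reset -> completed=1 acc=0 shift=0
byte[2]=0xEF cont=1 payload=0x6F: acc |= 111<<0 -> completed=1 acc=111 shift=7
byte[3]=0xD6 cont=1 payload=0x56: acc |= 86<<7 -> completed=1 acc=11119 shift=14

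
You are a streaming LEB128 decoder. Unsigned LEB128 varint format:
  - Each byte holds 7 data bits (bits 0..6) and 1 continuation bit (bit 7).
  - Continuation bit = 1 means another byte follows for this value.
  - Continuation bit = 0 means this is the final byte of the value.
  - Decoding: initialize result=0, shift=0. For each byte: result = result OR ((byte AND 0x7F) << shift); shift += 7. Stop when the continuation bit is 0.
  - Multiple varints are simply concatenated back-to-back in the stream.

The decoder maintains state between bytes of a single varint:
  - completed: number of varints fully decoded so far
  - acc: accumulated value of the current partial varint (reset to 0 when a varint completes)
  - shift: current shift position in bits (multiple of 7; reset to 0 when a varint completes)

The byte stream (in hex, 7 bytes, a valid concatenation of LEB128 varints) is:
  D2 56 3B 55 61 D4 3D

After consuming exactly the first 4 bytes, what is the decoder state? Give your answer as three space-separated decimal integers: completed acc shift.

Answer: 3 0 0

Derivation:
byte[0]=0xD2 cont=1 payload=0x52: acc |= 82<<0 -> completed=0 acc=82 shift=7
byte[1]=0x56 cont=0 payload=0x56: varint #1 complete (value=11090); reset -> completed=1 acc=0 shift=0
byte[2]=0x3B cont=0 payload=0x3B: varint #2 complete (value=59); reset -> completed=2 acc=0 shift=0
byte[3]=0x55 cont=0 payload=0x55: varint #3 complete (value=85); reset -> completed=3 acc=0 shift=0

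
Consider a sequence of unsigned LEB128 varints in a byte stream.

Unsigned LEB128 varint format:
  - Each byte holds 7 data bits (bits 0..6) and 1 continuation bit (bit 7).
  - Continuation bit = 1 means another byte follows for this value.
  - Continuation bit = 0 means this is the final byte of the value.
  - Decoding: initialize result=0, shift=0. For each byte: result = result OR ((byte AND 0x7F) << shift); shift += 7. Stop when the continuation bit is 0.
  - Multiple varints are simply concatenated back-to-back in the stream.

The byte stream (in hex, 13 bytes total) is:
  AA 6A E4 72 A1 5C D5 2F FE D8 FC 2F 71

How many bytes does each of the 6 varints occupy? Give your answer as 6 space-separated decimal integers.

Answer: 2 2 2 2 4 1

Derivation:
  byte[0]=0xAA cont=1 payload=0x2A=42: acc |= 42<<0 -> acc=42 shift=7
  byte[1]=0x6A cont=0 payload=0x6A=106: acc |= 106<<7 -> acc=13610 shift=14 [end]
Varint 1: bytes[0:2] = AA 6A -> value 13610 (2 byte(s))
  byte[2]=0xE4 cont=1 payload=0x64=100: acc |= 100<<0 -> acc=100 shift=7
  byte[3]=0x72 cont=0 payload=0x72=114: acc |= 114<<7 -> acc=14692 shift=14 [end]
Varint 2: bytes[2:4] = E4 72 -> value 14692 (2 byte(s))
  byte[4]=0xA1 cont=1 payload=0x21=33: acc |= 33<<0 -> acc=33 shift=7
  byte[5]=0x5C cont=0 payload=0x5C=92: acc |= 92<<7 -> acc=11809 shift=14 [end]
Varint 3: bytes[4:6] = A1 5C -> value 11809 (2 byte(s))
  byte[6]=0xD5 cont=1 payload=0x55=85: acc |= 85<<0 -> acc=85 shift=7
  byte[7]=0x2F cont=0 payload=0x2F=47: acc |= 47<<7 -> acc=6101 shift=14 [end]
Varint 4: bytes[6:8] = D5 2F -> value 6101 (2 byte(s))
  byte[8]=0xFE cont=1 payload=0x7E=126: acc |= 126<<0 -> acc=126 shift=7
  byte[9]=0xD8 cont=1 payload=0x58=88: acc |= 88<<7 -> acc=11390 shift=14
  byte[10]=0xFC cont=1 payload=0x7C=124: acc |= 124<<14 -> acc=2043006 shift=21
  byte[11]=0x2F cont=0 payload=0x2F=47: acc |= 47<<21 -> acc=100609150 shift=28 [end]
Varint 5: bytes[8:12] = FE D8 FC 2F -> value 100609150 (4 byte(s))
  byte[12]=0x71 cont=0 payload=0x71=113: acc |= 113<<0 -> acc=113 shift=7 [end]
Varint 6: bytes[12:13] = 71 -> value 113 (1 byte(s))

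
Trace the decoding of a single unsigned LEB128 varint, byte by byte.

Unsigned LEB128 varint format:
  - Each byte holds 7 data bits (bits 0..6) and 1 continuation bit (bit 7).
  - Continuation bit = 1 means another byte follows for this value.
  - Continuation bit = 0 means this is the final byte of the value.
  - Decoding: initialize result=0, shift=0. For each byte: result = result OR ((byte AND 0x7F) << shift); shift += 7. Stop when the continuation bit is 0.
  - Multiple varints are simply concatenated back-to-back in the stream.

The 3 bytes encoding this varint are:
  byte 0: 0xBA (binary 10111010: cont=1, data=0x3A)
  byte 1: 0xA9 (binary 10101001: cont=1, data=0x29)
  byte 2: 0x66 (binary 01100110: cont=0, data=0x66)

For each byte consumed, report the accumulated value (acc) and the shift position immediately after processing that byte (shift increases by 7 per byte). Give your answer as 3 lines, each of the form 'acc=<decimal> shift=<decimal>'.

byte 0=0xBA: payload=0x3A=58, contrib = 58<<0 = 58; acc -> 58, shift -> 7
byte 1=0xA9: payload=0x29=41, contrib = 41<<7 = 5248; acc -> 5306, shift -> 14
byte 2=0x66: payload=0x66=102, contrib = 102<<14 = 1671168; acc -> 1676474, shift -> 21

Answer: acc=58 shift=7
acc=5306 shift=14
acc=1676474 shift=21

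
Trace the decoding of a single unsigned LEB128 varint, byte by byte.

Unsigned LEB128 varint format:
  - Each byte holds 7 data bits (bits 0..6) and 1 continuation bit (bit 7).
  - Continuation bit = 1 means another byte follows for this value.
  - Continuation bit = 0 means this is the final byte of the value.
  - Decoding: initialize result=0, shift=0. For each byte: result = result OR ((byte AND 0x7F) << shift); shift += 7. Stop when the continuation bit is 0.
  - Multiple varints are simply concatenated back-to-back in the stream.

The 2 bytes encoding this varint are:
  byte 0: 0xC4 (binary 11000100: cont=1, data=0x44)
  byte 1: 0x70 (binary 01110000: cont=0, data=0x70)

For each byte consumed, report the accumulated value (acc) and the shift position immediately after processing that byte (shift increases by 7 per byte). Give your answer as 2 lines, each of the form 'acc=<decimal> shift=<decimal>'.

byte 0=0xC4: payload=0x44=68, contrib = 68<<0 = 68; acc -> 68, shift -> 7
byte 1=0x70: payload=0x70=112, contrib = 112<<7 = 14336; acc -> 14404, shift -> 14

Answer: acc=68 shift=7
acc=14404 shift=14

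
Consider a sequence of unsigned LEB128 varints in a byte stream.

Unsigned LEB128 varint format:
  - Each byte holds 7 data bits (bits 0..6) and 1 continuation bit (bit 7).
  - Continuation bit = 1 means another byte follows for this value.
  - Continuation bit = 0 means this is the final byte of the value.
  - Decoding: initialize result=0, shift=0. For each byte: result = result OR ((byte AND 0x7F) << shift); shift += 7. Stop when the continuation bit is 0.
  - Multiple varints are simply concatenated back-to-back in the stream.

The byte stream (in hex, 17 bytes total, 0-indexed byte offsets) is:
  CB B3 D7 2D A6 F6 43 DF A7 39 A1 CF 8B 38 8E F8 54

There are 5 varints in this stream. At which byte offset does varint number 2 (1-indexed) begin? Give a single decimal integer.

Answer: 4

Derivation:
  byte[0]=0xCB cont=1 payload=0x4B=75: acc |= 75<<0 -> acc=75 shift=7
  byte[1]=0xB3 cont=1 payload=0x33=51: acc |= 51<<7 -> acc=6603 shift=14
  byte[2]=0xD7 cont=1 payload=0x57=87: acc |= 87<<14 -> acc=1432011 shift=21
  byte[3]=0x2D cont=0 payload=0x2D=45: acc |= 45<<21 -> acc=95803851 shift=28 [end]
Varint 1: bytes[0:4] = CB B3 D7 2D -> value 95803851 (4 byte(s))
  byte[4]=0xA6 cont=1 payload=0x26=38: acc |= 38<<0 -> acc=38 shift=7
  byte[5]=0xF6 cont=1 payload=0x76=118: acc |= 118<<7 -> acc=15142 shift=14
  byte[6]=0x43 cont=0 payload=0x43=67: acc |= 67<<14 -> acc=1112870 shift=21 [end]
Varint 2: bytes[4:7] = A6 F6 43 -> value 1112870 (3 byte(s))
  byte[7]=0xDF cont=1 payload=0x5F=95: acc |= 95<<0 -> acc=95 shift=7
  byte[8]=0xA7 cont=1 payload=0x27=39: acc |= 39<<7 -> acc=5087 shift=14
  byte[9]=0x39 cont=0 payload=0x39=57: acc |= 57<<14 -> acc=938975 shift=21 [end]
Varint 3: bytes[7:10] = DF A7 39 -> value 938975 (3 byte(s))
  byte[10]=0xA1 cont=1 payload=0x21=33: acc |= 33<<0 -> acc=33 shift=7
  byte[11]=0xCF cont=1 payload=0x4F=79: acc |= 79<<7 -> acc=10145 shift=14
  byte[12]=0x8B cont=1 payload=0x0B=11: acc |= 11<<14 -> acc=190369 shift=21
  byte[13]=0x38 cont=0 payload=0x38=56: acc |= 56<<21 -> acc=117630881 shift=28 [end]
Varint 4: bytes[10:14] = A1 CF 8B 38 -> value 117630881 (4 byte(s))
  byte[14]=0x8E cont=1 payload=0x0E=14: acc |= 14<<0 -> acc=14 shift=7
  byte[15]=0xF8 cont=1 payload=0x78=120: acc |= 120<<7 -> acc=15374 shift=14
  byte[16]=0x54 cont=0 payload=0x54=84: acc |= 84<<14 -> acc=1391630 shift=21 [end]
Varint 5: bytes[14:17] = 8E F8 54 -> value 1391630 (3 byte(s))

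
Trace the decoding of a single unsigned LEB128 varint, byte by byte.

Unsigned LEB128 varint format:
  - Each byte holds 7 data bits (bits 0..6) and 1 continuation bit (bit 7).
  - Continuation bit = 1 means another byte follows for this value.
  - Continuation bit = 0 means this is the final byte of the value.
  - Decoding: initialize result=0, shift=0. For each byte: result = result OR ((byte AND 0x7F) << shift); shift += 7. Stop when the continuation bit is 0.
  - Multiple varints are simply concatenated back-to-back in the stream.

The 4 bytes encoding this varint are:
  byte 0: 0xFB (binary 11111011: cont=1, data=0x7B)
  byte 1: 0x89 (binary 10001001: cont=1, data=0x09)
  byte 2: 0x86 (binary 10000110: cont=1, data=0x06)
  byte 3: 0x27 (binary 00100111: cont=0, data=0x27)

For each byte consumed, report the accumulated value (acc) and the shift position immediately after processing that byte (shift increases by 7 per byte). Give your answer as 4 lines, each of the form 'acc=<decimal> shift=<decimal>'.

Answer: acc=123 shift=7
acc=1275 shift=14
acc=99579 shift=21
acc=81888507 shift=28

Derivation:
byte 0=0xFB: payload=0x7B=123, contrib = 123<<0 = 123; acc -> 123, shift -> 7
byte 1=0x89: payload=0x09=9, contrib = 9<<7 = 1152; acc -> 1275, shift -> 14
byte 2=0x86: payload=0x06=6, contrib = 6<<14 = 98304; acc -> 99579, shift -> 21
byte 3=0x27: payload=0x27=39, contrib = 39<<21 = 81788928; acc -> 81888507, shift -> 28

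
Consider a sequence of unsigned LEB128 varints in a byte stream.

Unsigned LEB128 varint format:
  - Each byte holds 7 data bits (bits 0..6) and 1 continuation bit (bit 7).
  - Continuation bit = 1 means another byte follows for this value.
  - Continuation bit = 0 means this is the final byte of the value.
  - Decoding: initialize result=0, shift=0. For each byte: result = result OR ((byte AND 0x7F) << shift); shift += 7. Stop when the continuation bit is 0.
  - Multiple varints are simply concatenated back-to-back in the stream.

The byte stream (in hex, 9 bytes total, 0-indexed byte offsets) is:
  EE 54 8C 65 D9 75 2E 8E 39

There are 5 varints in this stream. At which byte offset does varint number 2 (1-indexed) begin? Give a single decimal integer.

  byte[0]=0xEE cont=1 payload=0x6E=110: acc |= 110<<0 -> acc=110 shift=7
  byte[1]=0x54 cont=0 payload=0x54=84: acc |= 84<<7 -> acc=10862 shift=14 [end]
Varint 1: bytes[0:2] = EE 54 -> value 10862 (2 byte(s))
  byte[2]=0x8C cont=1 payload=0x0C=12: acc |= 12<<0 -> acc=12 shift=7
  byte[3]=0x65 cont=0 payload=0x65=101: acc |= 101<<7 -> acc=12940 shift=14 [end]
Varint 2: bytes[2:4] = 8C 65 -> value 12940 (2 byte(s))
  byte[4]=0xD9 cont=1 payload=0x59=89: acc |= 89<<0 -> acc=89 shift=7
  byte[5]=0x75 cont=0 payload=0x75=117: acc |= 117<<7 -> acc=15065 shift=14 [end]
Varint 3: bytes[4:6] = D9 75 -> value 15065 (2 byte(s))
  byte[6]=0x2E cont=0 payload=0x2E=46: acc |= 46<<0 -> acc=46 shift=7 [end]
Varint 4: bytes[6:7] = 2E -> value 46 (1 byte(s))
  byte[7]=0x8E cont=1 payload=0x0E=14: acc |= 14<<0 -> acc=14 shift=7
  byte[8]=0x39 cont=0 payload=0x39=57: acc |= 57<<7 -> acc=7310 shift=14 [end]
Varint 5: bytes[7:9] = 8E 39 -> value 7310 (2 byte(s))

Answer: 2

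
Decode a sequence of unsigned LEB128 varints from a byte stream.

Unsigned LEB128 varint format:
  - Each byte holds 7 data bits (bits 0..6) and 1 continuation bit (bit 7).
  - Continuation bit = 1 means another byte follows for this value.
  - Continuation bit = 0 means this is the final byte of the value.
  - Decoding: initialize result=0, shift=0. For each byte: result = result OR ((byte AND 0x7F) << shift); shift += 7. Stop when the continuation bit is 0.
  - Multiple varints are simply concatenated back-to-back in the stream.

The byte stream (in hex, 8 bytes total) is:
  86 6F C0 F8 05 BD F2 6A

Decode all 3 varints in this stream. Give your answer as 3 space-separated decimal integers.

  byte[0]=0x86 cont=1 payload=0x06=6: acc |= 6<<0 -> acc=6 shift=7
  byte[1]=0x6F cont=0 payload=0x6F=111: acc |= 111<<7 -> acc=14214 shift=14 [end]
Varint 1: bytes[0:2] = 86 6F -> value 14214 (2 byte(s))
  byte[2]=0xC0 cont=1 payload=0x40=64: acc |= 64<<0 -> acc=64 shift=7
  byte[3]=0xF8 cont=1 payload=0x78=120: acc |= 120<<7 -> acc=15424 shift=14
  byte[4]=0x05 cont=0 payload=0x05=5: acc |= 5<<14 -> acc=97344 shift=21 [end]
Varint 2: bytes[2:5] = C0 F8 05 -> value 97344 (3 byte(s))
  byte[5]=0xBD cont=1 payload=0x3D=61: acc |= 61<<0 -> acc=61 shift=7
  byte[6]=0xF2 cont=1 payload=0x72=114: acc |= 114<<7 -> acc=14653 shift=14
  byte[7]=0x6A cont=0 payload=0x6A=106: acc |= 106<<14 -> acc=1751357 shift=21 [end]
Varint 3: bytes[5:8] = BD F2 6A -> value 1751357 (3 byte(s))

Answer: 14214 97344 1751357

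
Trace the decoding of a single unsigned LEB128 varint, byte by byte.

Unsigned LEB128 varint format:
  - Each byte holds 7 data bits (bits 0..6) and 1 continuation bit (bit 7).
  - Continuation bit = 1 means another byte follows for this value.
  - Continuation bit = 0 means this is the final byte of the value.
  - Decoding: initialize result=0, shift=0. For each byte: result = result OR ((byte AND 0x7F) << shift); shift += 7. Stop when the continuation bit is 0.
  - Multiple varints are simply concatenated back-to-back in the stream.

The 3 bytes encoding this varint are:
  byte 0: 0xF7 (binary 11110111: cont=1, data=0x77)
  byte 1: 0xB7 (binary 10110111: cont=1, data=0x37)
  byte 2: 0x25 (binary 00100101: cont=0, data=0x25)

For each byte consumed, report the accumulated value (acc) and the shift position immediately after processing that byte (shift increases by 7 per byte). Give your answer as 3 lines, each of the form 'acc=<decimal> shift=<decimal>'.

byte 0=0xF7: payload=0x77=119, contrib = 119<<0 = 119; acc -> 119, shift -> 7
byte 1=0xB7: payload=0x37=55, contrib = 55<<7 = 7040; acc -> 7159, shift -> 14
byte 2=0x25: payload=0x25=37, contrib = 37<<14 = 606208; acc -> 613367, shift -> 21

Answer: acc=119 shift=7
acc=7159 shift=14
acc=613367 shift=21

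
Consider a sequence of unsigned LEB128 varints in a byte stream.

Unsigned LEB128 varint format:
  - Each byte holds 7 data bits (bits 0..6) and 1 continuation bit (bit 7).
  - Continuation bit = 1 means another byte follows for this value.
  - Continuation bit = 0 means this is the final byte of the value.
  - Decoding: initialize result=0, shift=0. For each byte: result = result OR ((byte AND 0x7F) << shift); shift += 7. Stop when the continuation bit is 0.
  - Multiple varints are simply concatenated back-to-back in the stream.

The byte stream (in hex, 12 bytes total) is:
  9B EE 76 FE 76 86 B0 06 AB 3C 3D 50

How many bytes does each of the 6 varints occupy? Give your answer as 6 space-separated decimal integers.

Answer: 3 2 3 2 1 1

Derivation:
  byte[0]=0x9B cont=1 payload=0x1B=27: acc |= 27<<0 -> acc=27 shift=7
  byte[1]=0xEE cont=1 payload=0x6E=110: acc |= 110<<7 -> acc=14107 shift=14
  byte[2]=0x76 cont=0 payload=0x76=118: acc |= 118<<14 -> acc=1947419 shift=21 [end]
Varint 1: bytes[0:3] = 9B EE 76 -> value 1947419 (3 byte(s))
  byte[3]=0xFE cont=1 payload=0x7E=126: acc |= 126<<0 -> acc=126 shift=7
  byte[4]=0x76 cont=0 payload=0x76=118: acc |= 118<<7 -> acc=15230 shift=14 [end]
Varint 2: bytes[3:5] = FE 76 -> value 15230 (2 byte(s))
  byte[5]=0x86 cont=1 payload=0x06=6: acc |= 6<<0 -> acc=6 shift=7
  byte[6]=0xB0 cont=1 payload=0x30=48: acc |= 48<<7 -> acc=6150 shift=14
  byte[7]=0x06 cont=0 payload=0x06=6: acc |= 6<<14 -> acc=104454 shift=21 [end]
Varint 3: bytes[5:8] = 86 B0 06 -> value 104454 (3 byte(s))
  byte[8]=0xAB cont=1 payload=0x2B=43: acc |= 43<<0 -> acc=43 shift=7
  byte[9]=0x3C cont=0 payload=0x3C=60: acc |= 60<<7 -> acc=7723 shift=14 [end]
Varint 4: bytes[8:10] = AB 3C -> value 7723 (2 byte(s))
  byte[10]=0x3D cont=0 payload=0x3D=61: acc |= 61<<0 -> acc=61 shift=7 [end]
Varint 5: bytes[10:11] = 3D -> value 61 (1 byte(s))
  byte[11]=0x50 cont=0 payload=0x50=80: acc |= 80<<0 -> acc=80 shift=7 [end]
Varint 6: bytes[11:12] = 50 -> value 80 (1 byte(s))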